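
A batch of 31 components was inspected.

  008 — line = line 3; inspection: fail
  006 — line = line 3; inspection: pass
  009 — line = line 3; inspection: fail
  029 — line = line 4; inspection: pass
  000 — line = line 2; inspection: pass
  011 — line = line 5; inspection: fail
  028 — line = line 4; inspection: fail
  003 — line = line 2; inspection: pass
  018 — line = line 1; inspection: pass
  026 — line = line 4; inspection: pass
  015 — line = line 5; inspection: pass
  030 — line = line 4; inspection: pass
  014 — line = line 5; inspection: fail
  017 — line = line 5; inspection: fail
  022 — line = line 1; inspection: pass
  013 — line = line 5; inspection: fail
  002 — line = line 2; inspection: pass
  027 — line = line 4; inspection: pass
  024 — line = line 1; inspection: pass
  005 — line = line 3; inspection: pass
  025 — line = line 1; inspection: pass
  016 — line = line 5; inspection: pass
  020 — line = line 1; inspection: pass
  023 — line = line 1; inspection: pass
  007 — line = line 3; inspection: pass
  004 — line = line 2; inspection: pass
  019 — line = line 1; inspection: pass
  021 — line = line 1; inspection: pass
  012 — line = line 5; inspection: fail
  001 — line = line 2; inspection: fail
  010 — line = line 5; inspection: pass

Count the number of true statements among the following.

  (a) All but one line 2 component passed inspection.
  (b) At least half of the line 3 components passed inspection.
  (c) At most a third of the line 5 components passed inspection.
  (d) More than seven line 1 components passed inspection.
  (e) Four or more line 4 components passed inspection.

(a) line 2: |A| = 5, |A ∩ B| = 4; needs |A ∖ B| = 1 — true.
(b) line 3: |A| = 5, |A ∩ B| = 3; needs |A ∩ B| ≥ |A ∖ B| — true.
(c) line 5: |A| = 8, |A ∩ B| = 3; needs |A ∩ B| / |A| ≤ 1/3 — false.
(d) line 1: |A| = 8, |A ∩ B| = 8; needs |A ∩ B| > 7 — true.
(e) line 4: |A| = 5, |A ∩ B| = 4; needs |A ∩ B| ≥ 4 — true.

4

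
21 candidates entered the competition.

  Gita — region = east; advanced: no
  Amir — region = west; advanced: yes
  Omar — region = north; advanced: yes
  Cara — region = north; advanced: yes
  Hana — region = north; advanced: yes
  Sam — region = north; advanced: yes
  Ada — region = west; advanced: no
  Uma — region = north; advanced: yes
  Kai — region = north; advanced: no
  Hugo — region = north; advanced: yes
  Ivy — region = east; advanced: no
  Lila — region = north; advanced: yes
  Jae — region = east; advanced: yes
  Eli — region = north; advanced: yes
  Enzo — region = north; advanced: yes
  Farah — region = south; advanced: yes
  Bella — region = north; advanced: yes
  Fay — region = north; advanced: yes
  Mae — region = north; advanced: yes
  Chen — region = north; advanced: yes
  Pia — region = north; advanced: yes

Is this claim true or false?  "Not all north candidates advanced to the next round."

True

The determiner here denotes the relation: A ⊄ B (|A ∖ B| ≥ 1).
|A| = 15, |A ∩ B| = 14, |A ∖ B| = 1.
So the statement is true.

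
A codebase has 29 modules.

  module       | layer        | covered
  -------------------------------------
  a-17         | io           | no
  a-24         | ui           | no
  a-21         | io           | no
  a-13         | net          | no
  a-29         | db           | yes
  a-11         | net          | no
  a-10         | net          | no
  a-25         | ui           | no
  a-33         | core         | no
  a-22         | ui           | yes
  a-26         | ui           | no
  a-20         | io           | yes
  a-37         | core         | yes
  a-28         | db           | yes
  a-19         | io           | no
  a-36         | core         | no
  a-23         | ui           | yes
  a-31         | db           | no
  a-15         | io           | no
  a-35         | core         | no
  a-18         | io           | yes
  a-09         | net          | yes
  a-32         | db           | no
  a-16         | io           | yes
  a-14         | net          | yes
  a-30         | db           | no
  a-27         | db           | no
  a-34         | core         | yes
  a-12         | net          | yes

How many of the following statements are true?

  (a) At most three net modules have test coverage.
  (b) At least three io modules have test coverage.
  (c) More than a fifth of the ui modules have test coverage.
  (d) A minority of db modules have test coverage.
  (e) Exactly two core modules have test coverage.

5

(a) net: |A| = 6, |A ∩ B| = 3; needs |A ∩ B| ≤ 3 — true.
(b) io: |A| = 7, |A ∩ B| = 3; needs |A ∩ B| ≥ 3 — true.
(c) ui: |A| = 5, |A ∩ B| = 2; needs |A ∩ B| / |A| > 1/5 — true.
(d) db: |A| = 6, |A ∩ B| = 2; needs |A ∩ B| < |A ∖ B| — true.
(e) core: |A| = 5, |A ∩ B| = 2; needs |A ∩ B| = 2 — true.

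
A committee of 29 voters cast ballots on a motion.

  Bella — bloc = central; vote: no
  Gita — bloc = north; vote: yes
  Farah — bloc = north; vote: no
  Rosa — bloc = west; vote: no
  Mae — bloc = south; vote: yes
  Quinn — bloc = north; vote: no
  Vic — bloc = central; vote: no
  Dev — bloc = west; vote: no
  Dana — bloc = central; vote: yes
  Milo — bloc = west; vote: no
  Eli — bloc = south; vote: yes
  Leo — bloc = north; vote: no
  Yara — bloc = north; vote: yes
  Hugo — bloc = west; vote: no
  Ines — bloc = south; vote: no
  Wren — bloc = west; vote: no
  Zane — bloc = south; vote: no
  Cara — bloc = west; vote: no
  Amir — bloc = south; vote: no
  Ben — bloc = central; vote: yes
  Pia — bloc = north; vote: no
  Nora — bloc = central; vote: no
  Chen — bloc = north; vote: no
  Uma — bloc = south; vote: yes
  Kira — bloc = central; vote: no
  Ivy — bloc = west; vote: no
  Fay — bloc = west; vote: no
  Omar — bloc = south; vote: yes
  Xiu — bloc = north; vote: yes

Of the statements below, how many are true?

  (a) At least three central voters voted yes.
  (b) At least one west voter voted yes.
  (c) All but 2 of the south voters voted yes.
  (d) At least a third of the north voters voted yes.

(a) central: |A| = 6, |A ∩ B| = 2; needs |A ∩ B| ≥ 3 — false.
(b) west: |A| = 8, |A ∩ B| = 0; needs A ∩ B ≠ ∅ (|A ∩ B| ≥ 1) — false.
(c) south: |A| = 7, |A ∩ B| = 4; needs |A ∖ B| = 2 — false.
(d) north: |A| = 8, |A ∩ B| = 3; needs |A ∩ B| / |A| ≥ 1/3 — true.

1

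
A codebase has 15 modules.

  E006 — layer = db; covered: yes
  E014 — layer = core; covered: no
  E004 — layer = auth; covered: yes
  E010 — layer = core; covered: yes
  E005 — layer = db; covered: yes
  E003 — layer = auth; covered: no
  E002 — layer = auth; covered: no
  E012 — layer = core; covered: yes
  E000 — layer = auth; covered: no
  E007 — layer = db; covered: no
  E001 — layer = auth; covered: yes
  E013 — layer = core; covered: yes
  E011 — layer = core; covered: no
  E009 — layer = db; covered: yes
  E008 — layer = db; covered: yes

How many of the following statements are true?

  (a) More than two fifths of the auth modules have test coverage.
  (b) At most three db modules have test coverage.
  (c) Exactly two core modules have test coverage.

0

(a) auth: |A| = 5, |A ∩ B| = 2; needs |A ∩ B| / |A| > 2/5 — false.
(b) db: |A| = 5, |A ∩ B| = 4; needs |A ∩ B| ≤ 3 — false.
(c) core: |A| = 5, |A ∩ B| = 3; needs |A ∩ B| = 2 — false.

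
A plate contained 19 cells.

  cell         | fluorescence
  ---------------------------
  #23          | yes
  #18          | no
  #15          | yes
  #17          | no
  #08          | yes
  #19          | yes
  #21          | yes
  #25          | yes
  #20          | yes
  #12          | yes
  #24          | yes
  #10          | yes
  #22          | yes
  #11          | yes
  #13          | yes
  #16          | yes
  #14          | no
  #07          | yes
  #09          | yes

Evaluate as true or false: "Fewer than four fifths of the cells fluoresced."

False

Truth condition: |A ∩ B| / |A| < 4/5.
|A| = 19, |A ∩ B| = 16, |A ∖ B| = 3.
|A ∩ B|/|A| = 16/19, so the statement is false.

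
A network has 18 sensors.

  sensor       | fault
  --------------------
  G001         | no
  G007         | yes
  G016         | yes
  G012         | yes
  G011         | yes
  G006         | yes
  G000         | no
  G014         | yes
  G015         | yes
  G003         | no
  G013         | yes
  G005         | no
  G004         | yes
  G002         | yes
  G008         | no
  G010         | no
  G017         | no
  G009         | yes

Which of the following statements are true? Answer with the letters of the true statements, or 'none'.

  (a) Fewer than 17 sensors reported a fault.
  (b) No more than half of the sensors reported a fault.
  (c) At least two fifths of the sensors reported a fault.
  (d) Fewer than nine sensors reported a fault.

|A| = 18, |A ∩ B| = 11, |A ∖ B| = 7.
(a) |A ∩ B| < 17: holds.
(b) |A ∩ B| ≤ |A ∖ B|: fails.
(c) |A ∩ B| / |A| ≥ 2/5: holds.
(d) |A ∩ B| < 9: fails.

(a), (c)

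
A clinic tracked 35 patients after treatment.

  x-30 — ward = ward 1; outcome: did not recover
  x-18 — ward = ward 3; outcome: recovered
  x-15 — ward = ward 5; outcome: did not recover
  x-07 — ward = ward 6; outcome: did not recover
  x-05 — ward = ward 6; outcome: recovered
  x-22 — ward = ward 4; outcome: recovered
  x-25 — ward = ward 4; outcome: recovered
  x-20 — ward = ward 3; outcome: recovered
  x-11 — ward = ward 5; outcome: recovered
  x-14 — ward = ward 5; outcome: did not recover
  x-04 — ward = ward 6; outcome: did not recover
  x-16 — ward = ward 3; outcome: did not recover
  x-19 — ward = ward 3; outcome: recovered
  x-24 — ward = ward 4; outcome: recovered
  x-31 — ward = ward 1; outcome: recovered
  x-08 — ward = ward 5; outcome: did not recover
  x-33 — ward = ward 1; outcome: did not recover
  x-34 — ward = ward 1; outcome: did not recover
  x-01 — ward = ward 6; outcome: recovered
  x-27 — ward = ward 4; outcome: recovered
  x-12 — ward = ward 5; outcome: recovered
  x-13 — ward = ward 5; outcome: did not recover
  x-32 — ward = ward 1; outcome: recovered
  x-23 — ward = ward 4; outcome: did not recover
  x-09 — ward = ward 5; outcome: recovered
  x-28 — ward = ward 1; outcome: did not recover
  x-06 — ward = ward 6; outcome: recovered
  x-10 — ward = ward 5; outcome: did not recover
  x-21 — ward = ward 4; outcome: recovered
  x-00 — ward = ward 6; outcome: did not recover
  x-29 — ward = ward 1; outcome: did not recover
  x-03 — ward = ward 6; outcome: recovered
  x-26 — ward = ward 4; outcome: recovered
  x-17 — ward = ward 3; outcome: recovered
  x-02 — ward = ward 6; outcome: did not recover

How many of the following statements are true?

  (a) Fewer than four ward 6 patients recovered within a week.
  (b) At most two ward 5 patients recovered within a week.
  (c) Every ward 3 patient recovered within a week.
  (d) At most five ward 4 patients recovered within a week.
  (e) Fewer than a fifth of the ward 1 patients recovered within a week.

(a) ward 6: |A| = 8, |A ∩ B| = 4; needs |A ∩ B| < 4 — false.
(b) ward 5: |A| = 8, |A ∩ B| = 3; needs |A ∩ B| ≤ 2 — false.
(c) ward 3: |A| = 5, |A ∩ B| = 4; needs A ⊆ B, i.e. every element of A is in B (|A ∖ B| = 0) — false.
(d) ward 4: |A| = 7, |A ∩ B| = 6; needs |A ∩ B| ≤ 5 — false.
(e) ward 1: |A| = 7, |A ∩ B| = 2; needs |A ∩ B| / |A| < 1/5 — false.

0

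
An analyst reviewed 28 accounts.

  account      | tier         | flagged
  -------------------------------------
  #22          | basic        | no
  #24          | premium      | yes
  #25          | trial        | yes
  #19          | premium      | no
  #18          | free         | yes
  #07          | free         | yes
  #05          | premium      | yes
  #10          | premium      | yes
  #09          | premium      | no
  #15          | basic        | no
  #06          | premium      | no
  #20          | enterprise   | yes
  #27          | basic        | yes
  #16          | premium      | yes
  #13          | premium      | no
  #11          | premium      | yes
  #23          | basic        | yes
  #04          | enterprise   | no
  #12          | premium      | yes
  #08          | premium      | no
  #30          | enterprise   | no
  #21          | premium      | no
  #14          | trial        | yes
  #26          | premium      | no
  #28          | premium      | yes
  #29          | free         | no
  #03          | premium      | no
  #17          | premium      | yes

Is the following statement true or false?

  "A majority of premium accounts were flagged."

False

The determiner here denotes the relation: |A ∩ B| > |A ∖ B|.
|A| = 16, |A ∩ B| = 8, |A ∖ B| = 8.
8 = 8, so the statement is false.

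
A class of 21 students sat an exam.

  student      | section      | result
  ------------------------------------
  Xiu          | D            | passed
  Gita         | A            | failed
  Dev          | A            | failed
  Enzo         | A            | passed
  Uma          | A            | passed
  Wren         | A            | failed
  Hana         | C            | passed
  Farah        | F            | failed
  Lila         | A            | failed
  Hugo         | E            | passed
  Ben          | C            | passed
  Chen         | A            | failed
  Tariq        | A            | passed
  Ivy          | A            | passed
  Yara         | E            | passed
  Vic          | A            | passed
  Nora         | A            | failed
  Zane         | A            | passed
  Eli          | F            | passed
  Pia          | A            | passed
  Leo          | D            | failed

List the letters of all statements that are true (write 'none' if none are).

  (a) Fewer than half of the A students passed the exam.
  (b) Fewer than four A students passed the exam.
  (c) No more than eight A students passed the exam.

|A| = 13, |A ∩ B| = 7, |A ∖ B| = 6.
(a) |A ∩ B| < |A ∖ B|: fails.
(b) |A ∩ B| < 4: fails.
(c) |A ∩ B| ≤ 8: holds.

(c)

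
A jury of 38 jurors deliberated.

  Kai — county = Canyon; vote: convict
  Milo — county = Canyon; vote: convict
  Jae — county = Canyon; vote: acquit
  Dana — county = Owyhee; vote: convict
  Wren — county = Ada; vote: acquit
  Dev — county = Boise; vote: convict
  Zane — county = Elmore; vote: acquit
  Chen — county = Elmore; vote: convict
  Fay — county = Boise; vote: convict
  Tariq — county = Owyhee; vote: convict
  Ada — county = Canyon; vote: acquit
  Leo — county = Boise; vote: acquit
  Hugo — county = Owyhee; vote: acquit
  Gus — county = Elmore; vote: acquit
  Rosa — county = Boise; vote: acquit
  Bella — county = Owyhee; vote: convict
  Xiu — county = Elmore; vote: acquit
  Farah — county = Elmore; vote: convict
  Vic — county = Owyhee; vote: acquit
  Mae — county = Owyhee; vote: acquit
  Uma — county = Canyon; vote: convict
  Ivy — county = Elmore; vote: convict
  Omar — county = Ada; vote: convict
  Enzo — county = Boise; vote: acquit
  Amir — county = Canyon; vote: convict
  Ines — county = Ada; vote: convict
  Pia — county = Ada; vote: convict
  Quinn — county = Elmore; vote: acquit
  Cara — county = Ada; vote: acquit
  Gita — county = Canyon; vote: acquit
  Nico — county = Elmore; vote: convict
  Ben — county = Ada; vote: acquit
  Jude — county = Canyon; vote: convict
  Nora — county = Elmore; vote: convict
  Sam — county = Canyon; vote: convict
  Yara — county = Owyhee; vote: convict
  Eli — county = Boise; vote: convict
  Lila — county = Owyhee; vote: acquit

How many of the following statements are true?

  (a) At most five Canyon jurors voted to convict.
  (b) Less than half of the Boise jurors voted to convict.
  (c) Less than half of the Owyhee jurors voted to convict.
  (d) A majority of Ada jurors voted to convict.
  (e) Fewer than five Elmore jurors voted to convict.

0

(a) Canyon: |A| = 9, |A ∩ B| = 6; needs |A ∩ B| ≤ 5 — false.
(b) Boise: |A| = 6, |A ∩ B| = 3; needs |A ∩ B| < |A ∖ B| — false.
(c) Owyhee: |A| = 8, |A ∩ B| = 4; needs |A ∩ B| < |A ∖ B| — false.
(d) Ada: |A| = 6, |A ∩ B| = 3; needs |A ∩ B| > |A ∖ B| — false.
(e) Elmore: |A| = 9, |A ∩ B| = 5; needs |A ∩ B| < 5 — false.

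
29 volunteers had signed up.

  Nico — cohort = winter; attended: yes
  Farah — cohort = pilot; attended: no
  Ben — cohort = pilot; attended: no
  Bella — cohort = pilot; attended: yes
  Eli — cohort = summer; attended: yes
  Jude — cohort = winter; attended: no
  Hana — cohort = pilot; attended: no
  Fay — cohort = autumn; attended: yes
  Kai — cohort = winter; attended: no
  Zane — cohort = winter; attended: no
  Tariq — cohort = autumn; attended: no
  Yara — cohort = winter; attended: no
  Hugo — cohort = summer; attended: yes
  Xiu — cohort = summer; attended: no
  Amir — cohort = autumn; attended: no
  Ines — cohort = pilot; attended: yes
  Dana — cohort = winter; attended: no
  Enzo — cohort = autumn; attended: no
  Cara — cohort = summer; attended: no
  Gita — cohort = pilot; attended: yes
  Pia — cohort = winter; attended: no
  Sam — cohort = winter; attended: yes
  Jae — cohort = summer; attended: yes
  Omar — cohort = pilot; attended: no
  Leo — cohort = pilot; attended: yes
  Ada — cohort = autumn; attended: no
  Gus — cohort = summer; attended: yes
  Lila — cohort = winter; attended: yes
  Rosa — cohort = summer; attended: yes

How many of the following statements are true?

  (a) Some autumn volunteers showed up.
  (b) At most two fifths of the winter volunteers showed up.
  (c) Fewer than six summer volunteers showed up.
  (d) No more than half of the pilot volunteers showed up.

4

(a) autumn: |A| = 5, |A ∩ B| = 1; needs A ∩ B ≠ ∅ (|A ∩ B| ≥ 1) — true.
(b) winter: |A| = 9, |A ∩ B| = 3; needs |A ∩ B| / |A| ≤ 2/5 — true.
(c) summer: |A| = 7, |A ∩ B| = 5; needs |A ∩ B| < 6 — true.
(d) pilot: |A| = 8, |A ∩ B| = 4; needs |A ∩ B| ≤ |A ∖ B| — true.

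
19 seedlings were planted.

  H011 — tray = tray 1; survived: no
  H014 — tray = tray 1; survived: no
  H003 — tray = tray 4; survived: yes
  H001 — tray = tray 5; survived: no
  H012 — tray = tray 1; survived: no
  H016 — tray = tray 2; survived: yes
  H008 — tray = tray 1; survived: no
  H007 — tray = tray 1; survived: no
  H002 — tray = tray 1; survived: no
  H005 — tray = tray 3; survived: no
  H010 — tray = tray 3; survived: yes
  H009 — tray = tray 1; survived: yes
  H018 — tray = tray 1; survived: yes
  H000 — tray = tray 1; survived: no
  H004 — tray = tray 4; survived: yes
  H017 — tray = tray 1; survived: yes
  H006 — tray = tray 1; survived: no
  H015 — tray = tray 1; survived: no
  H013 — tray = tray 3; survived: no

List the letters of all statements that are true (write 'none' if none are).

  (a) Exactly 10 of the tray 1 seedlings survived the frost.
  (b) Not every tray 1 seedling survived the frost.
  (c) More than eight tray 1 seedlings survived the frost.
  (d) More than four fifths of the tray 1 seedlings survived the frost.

(b)

|A| = 12, |A ∩ B| = 3, |A ∖ B| = 9.
(a) |A ∩ B| = 10: fails.
(b) A ⊄ B (|A ∖ B| ≥ 1): holds.
(c) |A ∩ B| > 8: fails.
(d) |A ∩ B| / |A| > 4/5: fails.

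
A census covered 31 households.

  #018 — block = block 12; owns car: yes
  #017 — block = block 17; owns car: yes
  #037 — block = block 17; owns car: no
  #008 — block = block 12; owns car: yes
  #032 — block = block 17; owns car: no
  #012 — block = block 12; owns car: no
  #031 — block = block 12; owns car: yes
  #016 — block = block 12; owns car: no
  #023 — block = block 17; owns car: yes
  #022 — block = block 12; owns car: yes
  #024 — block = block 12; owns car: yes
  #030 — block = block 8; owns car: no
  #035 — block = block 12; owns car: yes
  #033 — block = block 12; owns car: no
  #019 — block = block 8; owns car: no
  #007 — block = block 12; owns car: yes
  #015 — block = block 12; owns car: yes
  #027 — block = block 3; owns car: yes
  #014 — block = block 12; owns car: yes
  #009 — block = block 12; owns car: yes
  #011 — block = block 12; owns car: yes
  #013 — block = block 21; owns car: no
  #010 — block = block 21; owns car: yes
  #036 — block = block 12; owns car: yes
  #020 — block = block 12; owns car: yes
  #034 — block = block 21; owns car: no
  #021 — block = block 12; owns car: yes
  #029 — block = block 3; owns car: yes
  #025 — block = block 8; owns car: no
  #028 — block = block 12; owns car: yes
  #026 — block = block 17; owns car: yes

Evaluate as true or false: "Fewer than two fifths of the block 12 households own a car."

'Fewer than two fifths of the block 12 households own a car' holds iff |A ∩ B| / |A| < 2/5.
|A| = 18, |A ∩ B| = 15, |A ∖ B| = 3.
|A ∩ B|/|A| = 15/18, so the statement is false.

False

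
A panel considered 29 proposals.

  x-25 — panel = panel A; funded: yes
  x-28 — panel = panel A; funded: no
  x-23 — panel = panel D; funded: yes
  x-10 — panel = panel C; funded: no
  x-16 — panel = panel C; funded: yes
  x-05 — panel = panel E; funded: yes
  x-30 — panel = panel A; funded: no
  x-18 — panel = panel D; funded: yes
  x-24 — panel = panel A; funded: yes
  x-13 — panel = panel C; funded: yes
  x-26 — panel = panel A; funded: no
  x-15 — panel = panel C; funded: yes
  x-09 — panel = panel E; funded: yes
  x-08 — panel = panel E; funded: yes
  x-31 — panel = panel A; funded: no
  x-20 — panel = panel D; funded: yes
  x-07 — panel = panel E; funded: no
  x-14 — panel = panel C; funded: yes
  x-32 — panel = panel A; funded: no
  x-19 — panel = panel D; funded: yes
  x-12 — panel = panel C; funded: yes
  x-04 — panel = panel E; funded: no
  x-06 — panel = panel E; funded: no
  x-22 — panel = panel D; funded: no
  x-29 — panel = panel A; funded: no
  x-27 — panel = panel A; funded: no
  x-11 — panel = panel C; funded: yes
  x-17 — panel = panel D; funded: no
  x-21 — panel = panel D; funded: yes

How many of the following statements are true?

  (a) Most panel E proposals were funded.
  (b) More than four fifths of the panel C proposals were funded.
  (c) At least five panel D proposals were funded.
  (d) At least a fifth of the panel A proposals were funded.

3

(a) panel E: |A| = 6, |A ∩ B| = 3; needs |A ∩ B| > |A ∖ B| — false.
(b) panel C: |A| = 7, |A ∩ B| = 6; needs |A ∩ B| / |A| > 4/5 — true.
(c) panel D: |A| = 7, |A ∩ B| = 5; needs |A ∩ B| ≥ 5 — true.
(d) panel A: |A| = 9, |A ∩ B| = 2; needs |A ∩ B| / |A| ≥ 1/5 — true.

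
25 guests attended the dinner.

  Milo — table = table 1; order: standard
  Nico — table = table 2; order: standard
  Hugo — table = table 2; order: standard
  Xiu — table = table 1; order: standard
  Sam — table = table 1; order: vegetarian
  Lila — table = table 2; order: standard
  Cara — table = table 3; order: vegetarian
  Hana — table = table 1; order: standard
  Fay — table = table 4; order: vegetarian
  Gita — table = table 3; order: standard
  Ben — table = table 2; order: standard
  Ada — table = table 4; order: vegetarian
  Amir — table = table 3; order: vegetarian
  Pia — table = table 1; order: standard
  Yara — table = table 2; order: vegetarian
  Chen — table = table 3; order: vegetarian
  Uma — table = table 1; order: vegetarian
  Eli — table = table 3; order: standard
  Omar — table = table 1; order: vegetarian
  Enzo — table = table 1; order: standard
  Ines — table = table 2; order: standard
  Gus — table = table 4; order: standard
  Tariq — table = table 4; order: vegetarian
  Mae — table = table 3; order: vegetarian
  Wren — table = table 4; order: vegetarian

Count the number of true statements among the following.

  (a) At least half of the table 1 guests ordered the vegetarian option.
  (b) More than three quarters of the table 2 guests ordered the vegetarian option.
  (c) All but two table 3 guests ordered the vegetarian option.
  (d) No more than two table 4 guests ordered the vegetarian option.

1

(a) table 1: |A| = 8, |A ∩ B| = 3; needs |A ∩ B| ≥ |A ∖ B| — false.
(b) table 2: |A| = 6, |A ∩ B| = 1; needs |A ∩ B| / |A| > 3/4 — false.
(c) table 3: |A| = 6, |A ∩ B| = 4; needs |A ∖ B| = 2 — true.
(d) table 4: |A| = 5, |A ∩ B| = 4; needs |A ∩ B| ≤ 2 — false.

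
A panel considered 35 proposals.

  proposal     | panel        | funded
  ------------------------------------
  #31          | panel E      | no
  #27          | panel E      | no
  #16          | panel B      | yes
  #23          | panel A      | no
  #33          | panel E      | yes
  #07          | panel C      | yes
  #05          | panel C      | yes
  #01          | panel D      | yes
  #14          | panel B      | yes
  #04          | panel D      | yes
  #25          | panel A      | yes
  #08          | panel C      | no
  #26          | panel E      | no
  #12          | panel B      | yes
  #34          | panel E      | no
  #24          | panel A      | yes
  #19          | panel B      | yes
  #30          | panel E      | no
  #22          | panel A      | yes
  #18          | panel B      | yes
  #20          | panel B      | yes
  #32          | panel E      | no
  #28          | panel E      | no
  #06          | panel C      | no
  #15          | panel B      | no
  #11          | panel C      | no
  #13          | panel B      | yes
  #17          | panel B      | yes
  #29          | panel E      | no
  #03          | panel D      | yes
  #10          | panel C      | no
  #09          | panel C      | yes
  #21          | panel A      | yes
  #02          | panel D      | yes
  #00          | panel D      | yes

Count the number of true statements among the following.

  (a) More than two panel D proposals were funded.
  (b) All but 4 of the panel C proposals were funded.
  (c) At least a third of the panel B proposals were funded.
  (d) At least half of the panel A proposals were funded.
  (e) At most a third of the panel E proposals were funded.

5

(a) panel D: |A| = 5, |A ∩ B| = 5; needs |A ∩ B| > 2 — true.
(b) panel C: |A| = 7, |A ∩ B| = 3; needs |A ∖ B| = 4 — true.
(c) panel B: |A| = 9, |A ∩ B| = 8; needs |A ∩ B| / |A| ≥ 1/3 — true.
(d) panel A: |A| = 5, |A ∩ B| = 4; needs |A ∩ B| ≥ |A ∖ B| — true.
(e) panel E: |A| = 9, |A ∩ B| = 1; needs |A ∩ B| / |A| ≤ 1/3 — true.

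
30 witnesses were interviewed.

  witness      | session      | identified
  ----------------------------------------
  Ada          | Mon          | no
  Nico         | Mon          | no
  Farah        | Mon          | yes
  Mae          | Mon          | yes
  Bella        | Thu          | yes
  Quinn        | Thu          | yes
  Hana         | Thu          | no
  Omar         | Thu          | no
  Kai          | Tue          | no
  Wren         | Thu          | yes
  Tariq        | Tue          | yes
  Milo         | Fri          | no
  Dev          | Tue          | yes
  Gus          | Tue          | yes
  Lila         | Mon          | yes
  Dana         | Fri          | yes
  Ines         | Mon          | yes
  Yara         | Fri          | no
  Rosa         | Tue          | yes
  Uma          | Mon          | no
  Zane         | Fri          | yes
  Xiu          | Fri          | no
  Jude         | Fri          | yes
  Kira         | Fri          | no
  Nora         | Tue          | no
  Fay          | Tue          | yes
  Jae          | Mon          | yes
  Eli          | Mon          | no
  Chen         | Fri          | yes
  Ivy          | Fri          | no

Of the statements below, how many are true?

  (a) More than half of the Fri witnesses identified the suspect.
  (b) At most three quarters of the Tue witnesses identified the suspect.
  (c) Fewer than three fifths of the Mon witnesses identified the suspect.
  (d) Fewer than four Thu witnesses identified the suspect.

3

(a) Fri: |A| = 9, |A ∩ B| = 4; needs |A ∩ B| > |A ∖ B| — false.
(b) Tue: |A| = 7, |A ∩ B| = 5; needs |A ∩ B| / |A| ≤ 3/4 — true.
(c) Mon: |A| = 9, |A ∩ B| = 5; needs |A ∩ B| / |A| < 3/5 — true.
(d) Thu: |A| = 5, |A ∩ B| = 3; needs |A ∩ B| < 4 — true.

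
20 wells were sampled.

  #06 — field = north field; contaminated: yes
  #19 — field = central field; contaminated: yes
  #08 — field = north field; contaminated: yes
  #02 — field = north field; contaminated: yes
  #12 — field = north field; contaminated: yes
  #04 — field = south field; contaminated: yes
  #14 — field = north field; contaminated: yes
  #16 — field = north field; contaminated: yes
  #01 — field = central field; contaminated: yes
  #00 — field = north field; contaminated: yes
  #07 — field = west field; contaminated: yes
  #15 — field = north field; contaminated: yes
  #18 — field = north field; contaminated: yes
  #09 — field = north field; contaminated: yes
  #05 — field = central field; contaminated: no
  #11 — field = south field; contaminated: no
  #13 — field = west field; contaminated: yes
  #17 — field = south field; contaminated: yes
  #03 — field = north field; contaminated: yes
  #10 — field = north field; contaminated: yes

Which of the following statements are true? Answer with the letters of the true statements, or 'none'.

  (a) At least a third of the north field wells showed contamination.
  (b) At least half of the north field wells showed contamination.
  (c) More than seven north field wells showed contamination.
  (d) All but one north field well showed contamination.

(a), (b), (c)

|A| = 12, |A ∩ B| = 12, |A ∖ B| = 0.
(a) |A ∩ B| / |A| ≥ 1/3: holds.
(b) |A ∩ B| ≥ |A ∖ B|: holds.
(c) |A ∩ B| > 7: holds.
(d) |A ∖ B| = 1: fails.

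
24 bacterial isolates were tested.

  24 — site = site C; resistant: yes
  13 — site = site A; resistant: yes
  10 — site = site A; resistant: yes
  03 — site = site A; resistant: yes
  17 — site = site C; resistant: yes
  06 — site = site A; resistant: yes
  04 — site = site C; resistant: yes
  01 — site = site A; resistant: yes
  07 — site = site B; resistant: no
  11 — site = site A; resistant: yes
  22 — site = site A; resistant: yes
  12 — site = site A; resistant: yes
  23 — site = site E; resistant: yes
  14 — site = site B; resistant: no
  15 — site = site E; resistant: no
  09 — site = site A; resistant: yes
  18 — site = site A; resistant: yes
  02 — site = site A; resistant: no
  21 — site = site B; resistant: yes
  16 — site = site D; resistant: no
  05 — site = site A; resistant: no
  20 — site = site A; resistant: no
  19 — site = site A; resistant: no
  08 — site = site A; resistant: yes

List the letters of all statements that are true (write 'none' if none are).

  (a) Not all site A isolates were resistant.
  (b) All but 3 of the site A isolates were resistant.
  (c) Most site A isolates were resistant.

|A| = 15, |A ∩ B| = 11, |A ∖ B| = 4.
(a) A ⊄ B (|A ∖ B| ≥ 1): holds.
(b) |A ∖ B| = 3: fails.
(c) |A ∩ B| > |A ∖ B|: holds.

(a), (c)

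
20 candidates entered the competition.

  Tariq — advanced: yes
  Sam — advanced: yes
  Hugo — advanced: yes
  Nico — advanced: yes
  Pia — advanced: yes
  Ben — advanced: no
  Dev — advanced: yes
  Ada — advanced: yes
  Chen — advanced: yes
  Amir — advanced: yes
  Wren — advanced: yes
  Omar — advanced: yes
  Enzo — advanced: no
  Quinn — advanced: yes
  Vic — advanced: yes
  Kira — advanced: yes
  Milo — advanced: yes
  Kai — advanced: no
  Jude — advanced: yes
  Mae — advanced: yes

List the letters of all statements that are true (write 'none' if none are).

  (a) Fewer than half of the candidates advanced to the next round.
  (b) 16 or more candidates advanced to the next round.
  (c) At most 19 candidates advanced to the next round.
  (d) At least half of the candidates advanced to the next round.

(b), (c), (d)

|A| = 20, |A ∩ B| = 17, |A ∖ B| = 3.
(a) |A ∩ B| < |A ∖ B|: fails.
(b) |A ∩ B| ≥ 16: holds.
(c) |A ∩ B| ≤ 19: holds.
(d) |A ∩ B| ≥ |A ∖ B|: holds.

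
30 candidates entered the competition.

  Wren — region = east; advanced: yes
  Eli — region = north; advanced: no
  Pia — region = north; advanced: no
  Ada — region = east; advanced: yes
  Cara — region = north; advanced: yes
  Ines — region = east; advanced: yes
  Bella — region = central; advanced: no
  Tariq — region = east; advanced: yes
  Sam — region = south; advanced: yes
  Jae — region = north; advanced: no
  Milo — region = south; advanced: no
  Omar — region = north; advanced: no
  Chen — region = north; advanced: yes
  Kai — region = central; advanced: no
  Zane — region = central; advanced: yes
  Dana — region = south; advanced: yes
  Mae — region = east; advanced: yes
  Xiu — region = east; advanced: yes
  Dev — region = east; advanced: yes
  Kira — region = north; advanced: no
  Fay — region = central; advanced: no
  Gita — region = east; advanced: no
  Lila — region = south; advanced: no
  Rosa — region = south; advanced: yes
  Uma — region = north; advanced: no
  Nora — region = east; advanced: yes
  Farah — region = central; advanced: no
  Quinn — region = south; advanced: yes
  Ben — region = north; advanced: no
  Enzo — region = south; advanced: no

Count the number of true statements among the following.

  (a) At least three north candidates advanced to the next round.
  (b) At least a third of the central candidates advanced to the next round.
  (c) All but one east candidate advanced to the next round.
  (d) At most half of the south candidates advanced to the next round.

1

(a) north: |A| = 9, |A ∩ B| = 2; needs |A ∩ B| ≥ 3 — false.
(b) central: |A| = 5, |A ∩ B| = 1; needs |A ∩ B| / |A| ≥ 1/3 — false.
(c) east: |A| = 9, |A ∩ B| = 8; needs |A ∖ B| = 1 — true.
(d) south: |A| = 7, |A ∩ B| = 4; needs |A ∩ B| ≤ |A ∖ B| — false.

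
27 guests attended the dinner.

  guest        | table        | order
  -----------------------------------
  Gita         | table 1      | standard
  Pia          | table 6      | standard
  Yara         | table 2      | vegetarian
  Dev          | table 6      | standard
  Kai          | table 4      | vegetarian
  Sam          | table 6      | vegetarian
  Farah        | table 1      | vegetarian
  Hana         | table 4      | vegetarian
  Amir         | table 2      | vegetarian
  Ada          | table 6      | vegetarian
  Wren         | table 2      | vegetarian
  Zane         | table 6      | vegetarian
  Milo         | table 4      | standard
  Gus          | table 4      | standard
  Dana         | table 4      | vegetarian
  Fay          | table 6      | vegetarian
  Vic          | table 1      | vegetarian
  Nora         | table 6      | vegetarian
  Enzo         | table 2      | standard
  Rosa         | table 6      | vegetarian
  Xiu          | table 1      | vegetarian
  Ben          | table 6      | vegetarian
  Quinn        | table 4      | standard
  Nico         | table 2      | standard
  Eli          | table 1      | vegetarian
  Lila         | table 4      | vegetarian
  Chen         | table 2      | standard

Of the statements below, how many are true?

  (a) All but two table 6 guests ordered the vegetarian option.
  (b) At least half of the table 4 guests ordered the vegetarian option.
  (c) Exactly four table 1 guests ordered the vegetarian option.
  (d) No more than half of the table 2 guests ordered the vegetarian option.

(a) table 6: |A| = 9, |A ∩ B| = 7; needs |A ∖ B| = 2 — true.
(b) table 4: |A| = 7, |A ∩ B| = 4; needs |A ∩ B| ≥ |A ∖ B| — true.
(c) table 1: |A| = 5, |A ∩ B| = 4; needs |A ∩ B| = 4 — true.
(d) table 2: |A| = 6, |A ∩ B| = 3; needs |A ∩ B| ≤ |A ∖ B| — true.

4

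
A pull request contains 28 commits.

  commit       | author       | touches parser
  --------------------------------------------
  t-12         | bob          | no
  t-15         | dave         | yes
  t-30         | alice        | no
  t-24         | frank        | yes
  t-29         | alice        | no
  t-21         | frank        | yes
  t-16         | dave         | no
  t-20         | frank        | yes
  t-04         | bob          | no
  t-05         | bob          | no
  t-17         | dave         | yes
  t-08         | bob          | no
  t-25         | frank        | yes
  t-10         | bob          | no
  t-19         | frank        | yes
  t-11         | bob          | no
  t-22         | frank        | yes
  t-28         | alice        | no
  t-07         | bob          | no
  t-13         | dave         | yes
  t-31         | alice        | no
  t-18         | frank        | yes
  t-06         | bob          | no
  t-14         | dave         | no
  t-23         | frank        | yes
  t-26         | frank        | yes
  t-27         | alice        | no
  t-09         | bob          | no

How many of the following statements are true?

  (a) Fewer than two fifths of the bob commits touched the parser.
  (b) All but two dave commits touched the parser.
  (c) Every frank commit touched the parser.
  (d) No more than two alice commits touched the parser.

4

(a) bob: |A| = 9, |A ∩ B| = 0; needs |A ∩ B| / |A| < 2/5 — true.
(b) dave: |A| = 5, |A ∩ B| = 3; needs |A ∖ B| = 2 — true.
(c) frank: |A| = 9, |A ∩ B| = 9; needs A ⊆ B, i.e. every element of A is in B (|A ∖ B| = 0) — true.
(d) alice: |A| = 5, |A ∩ B| = 0; needs |A ∩ B| ≤ 2 — true.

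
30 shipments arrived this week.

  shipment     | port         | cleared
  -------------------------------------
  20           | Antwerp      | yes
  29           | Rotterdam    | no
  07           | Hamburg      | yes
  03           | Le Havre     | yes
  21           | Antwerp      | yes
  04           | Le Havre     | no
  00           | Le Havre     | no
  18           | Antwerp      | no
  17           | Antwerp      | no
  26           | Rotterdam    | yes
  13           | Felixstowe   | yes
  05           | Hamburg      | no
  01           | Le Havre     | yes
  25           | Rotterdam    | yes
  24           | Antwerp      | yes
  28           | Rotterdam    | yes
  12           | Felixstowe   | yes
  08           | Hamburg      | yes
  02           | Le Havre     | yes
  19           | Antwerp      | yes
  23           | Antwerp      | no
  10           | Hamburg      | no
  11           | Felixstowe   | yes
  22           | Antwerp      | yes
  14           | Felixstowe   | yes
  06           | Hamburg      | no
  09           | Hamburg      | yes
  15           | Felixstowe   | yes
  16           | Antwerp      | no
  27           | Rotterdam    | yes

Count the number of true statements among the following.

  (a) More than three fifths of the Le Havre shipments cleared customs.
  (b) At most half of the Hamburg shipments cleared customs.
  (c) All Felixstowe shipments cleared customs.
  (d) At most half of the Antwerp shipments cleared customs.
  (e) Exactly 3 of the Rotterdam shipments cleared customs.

(a) Le Havre: |A| = 5, |A ∩ B| = 3; needs |A ∩ B| / |A| > 3/5 — false.
(b) Hamburg: |A| = 6, |A ∩ B| = 3; needs |A ∩ B| ≤ |A ∖ B| — true.
(c) Felixstowe: |A| = 5, |A ∩ B| = 5; needs A ⊆ B, i.e. every element of A is in B (|A ∖ B| = 0) — true.
(d) Antwerp: |A| = 9, |A ∩ B| = 5; needs |A ∩ B| ≤ |A ∖ B| — false.
(e) Rotterdam: |A| = 5, |A ∩ B| = 4; needs |A ∩ B| = 3 — false.

2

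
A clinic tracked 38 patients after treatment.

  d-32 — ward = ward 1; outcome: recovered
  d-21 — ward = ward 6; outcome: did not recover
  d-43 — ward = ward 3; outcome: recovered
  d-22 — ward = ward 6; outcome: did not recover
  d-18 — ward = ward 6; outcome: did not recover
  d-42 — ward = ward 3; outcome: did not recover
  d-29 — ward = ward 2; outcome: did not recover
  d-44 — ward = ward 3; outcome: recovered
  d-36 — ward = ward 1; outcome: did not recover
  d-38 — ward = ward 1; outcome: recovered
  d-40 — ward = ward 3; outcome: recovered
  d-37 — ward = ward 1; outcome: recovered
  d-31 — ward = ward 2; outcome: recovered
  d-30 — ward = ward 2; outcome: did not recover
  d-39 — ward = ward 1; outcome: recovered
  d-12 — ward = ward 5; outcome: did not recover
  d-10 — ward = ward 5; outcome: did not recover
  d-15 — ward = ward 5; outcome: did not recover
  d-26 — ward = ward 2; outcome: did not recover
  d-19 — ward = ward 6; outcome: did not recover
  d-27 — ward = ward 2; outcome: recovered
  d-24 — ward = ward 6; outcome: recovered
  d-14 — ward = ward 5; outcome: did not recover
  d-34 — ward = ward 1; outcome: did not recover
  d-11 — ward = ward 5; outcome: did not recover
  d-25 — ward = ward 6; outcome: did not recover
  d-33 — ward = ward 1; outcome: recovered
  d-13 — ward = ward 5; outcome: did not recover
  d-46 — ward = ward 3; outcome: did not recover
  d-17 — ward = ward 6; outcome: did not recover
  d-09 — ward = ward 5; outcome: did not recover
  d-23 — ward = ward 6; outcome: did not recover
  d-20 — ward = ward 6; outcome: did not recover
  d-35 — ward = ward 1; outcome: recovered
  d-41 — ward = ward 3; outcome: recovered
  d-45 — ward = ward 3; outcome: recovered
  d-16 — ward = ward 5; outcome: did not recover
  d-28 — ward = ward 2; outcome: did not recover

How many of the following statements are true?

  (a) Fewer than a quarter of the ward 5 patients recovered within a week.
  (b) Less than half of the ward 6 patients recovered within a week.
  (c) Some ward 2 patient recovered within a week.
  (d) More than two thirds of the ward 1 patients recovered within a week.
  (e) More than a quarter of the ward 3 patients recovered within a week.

(a) ward 5: |A| = 8, |A ∩ B| = 0; needs |A ∩ B| / |A| < 1/4 — true.
(b) ward 6: |A| = 9, |A ∩ B| = 1; needs |A ∩ B| < |A ∖ B| — true.
(c) ward 2: |A| = 6, |A ∩ B| = 2; needs A ∩ B ≠ ∅ (|A ∩ B| ≥ 1) — true.
(d) ward 1: |A| = 8, |A ∩ B| = 6; needs |A ∩ B| / |A| > 2/3 — true.
(e) ward 3: |A| = 7, |A ∩ B| = 5; needs |A ∩ B| / |A| > 1/4 — true.

5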